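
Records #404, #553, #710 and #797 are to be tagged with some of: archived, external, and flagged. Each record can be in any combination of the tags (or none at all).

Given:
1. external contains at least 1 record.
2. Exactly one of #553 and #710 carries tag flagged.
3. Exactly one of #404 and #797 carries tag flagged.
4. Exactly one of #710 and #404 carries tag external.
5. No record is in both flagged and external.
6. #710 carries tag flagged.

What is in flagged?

flagged = {#710, #797}

From (6): #710 ∈ flagged.
(2) (exactly one): #553 ∉ flagged.
(5) (disjoint): #710 ∉ external.
(4) (exactly one): #404 ∈ external.
(5) (disjoint): #404 ∉ flagged.
(3) (exactly one): #797 ∈ flagged.
(5) (disjoint): #797 ∉ external.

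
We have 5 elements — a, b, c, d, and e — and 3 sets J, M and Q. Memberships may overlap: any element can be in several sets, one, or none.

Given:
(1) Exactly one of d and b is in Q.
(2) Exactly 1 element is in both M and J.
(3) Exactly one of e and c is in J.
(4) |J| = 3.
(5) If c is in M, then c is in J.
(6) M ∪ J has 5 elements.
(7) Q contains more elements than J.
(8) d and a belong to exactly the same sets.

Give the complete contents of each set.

J = {a, c, d}; M = {b, c, e}; Q = {a, c, d, e}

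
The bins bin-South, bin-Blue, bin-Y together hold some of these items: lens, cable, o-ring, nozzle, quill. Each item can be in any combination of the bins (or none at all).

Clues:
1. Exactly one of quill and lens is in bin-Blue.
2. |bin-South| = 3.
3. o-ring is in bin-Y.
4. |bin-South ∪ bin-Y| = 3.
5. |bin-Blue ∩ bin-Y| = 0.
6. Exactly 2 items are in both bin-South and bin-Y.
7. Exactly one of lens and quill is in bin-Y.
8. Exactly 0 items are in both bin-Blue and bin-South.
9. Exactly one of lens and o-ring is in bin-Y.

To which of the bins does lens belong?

lens: bin-Blue

From (3): o-ring ∈ bin-Y.
(9) (exactly one): lens ∉ bin-Y.
(7) (exactly one): quill ∈ bin-Y.
Suppose lens ∈ bin-South: no assignment then satisfies all the clues, so lens ∉ bin-South.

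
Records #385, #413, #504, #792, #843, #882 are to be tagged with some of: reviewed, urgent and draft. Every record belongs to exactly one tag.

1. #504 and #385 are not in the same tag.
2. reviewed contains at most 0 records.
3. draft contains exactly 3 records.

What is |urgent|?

3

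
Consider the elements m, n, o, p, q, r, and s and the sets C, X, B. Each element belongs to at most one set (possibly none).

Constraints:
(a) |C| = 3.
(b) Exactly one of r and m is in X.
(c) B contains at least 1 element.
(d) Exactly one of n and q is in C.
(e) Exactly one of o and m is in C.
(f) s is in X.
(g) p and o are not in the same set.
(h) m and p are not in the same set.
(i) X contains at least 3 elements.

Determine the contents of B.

From (f): s ∈ X.
Suppose m ∈ B: no assignment then satisfies all the clues, so m ∉ B.

B = {p}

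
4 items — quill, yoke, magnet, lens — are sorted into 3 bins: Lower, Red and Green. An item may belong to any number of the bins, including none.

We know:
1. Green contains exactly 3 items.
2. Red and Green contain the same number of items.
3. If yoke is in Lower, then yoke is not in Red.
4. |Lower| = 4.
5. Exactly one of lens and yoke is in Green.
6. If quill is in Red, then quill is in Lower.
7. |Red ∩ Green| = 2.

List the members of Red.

Red = {lens, magnet, quill}

(4): only 4 candidates remain for Lower, so all are in.
(3): yoke ∉ Red.
Suppose quill ∉ Red: no assignment then satisfies all the clues, so quill ∈ Red.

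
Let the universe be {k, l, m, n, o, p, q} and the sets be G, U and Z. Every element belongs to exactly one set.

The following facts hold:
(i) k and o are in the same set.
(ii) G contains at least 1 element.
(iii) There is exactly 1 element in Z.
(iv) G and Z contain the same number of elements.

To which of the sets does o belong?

o: U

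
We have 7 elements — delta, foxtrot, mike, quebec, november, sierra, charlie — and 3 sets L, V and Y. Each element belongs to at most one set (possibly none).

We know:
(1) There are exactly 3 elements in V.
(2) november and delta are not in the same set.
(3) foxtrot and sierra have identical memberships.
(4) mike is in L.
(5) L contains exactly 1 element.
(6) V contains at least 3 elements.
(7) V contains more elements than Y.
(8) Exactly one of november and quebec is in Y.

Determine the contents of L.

L = {mike}

From (4): mike ∈ L.
(5): L already has 1, so the rest are out.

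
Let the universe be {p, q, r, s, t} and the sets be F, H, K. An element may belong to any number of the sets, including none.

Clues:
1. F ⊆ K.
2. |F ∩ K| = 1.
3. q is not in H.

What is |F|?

1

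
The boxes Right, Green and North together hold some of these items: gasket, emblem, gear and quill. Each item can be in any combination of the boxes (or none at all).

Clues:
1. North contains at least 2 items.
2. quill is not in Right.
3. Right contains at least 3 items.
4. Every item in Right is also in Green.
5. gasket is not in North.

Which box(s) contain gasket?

gasket: Green, Right

From (2): quill ∉ Right.
From (5): gasket ∉ North.
(3): only 3 candidates remain for Right, so all are in.
(4) with gasket ∈ Right: gasket ∈ Green.
(4) with emblem ∈ Right: emblem ∈ Green.
(4) with gear ∈ Right: gear ∈ Green.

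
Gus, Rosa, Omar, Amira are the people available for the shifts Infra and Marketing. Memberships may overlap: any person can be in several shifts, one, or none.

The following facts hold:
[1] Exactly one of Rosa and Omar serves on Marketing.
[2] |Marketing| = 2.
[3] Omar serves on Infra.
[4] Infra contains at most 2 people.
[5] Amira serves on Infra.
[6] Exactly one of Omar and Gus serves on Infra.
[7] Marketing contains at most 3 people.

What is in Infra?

Infra = {Amira, Omar}

From (3): Omar ∈ Infra.
From (5): Amira ∈ Infra.
(4): Infra already has 2, so the rest are out.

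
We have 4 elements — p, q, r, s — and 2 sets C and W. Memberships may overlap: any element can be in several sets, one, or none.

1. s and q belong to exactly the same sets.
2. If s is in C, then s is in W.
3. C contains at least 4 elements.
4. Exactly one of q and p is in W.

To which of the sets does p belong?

(3): only 4 candidates remain for C, so all are in.
(2): s ∈ W.
(1): q matches s: q ∈ W.
(4) (exactly one): p ∉ W.

p: C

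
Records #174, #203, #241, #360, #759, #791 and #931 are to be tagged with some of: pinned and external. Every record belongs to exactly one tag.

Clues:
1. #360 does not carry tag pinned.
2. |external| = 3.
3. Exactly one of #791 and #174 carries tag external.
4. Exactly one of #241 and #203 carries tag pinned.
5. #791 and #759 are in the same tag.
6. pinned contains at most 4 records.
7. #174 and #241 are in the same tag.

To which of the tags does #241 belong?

#241: external

From (1): #360 ∉ pinned.
Only one tag left: #360 ∈ external.
Suppose #241 ∈ pinned: no assignment then satisfies all the clues, so #241 ∉ pinned.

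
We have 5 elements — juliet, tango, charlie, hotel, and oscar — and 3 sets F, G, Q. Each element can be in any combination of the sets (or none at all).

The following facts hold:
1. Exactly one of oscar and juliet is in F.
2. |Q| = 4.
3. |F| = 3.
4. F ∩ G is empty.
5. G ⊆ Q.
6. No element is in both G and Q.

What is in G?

G = {}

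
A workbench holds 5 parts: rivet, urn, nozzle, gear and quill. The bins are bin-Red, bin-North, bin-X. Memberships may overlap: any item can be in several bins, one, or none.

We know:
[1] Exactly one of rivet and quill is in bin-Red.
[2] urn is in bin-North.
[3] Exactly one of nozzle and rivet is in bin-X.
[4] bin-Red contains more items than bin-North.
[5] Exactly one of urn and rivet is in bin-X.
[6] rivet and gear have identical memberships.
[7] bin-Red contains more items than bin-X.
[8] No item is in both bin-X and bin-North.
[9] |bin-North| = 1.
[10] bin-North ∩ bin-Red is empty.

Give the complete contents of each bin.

bin-Red = {gear, nozzle, rivet}; bin-North = {urn}; bin-X = {gear, rivet}

From (2): urn ∈ bin-North.
(8) (disjoint): urn ∉ bin-X.
(9): bin-North already has 1, so the rest are out.
(10) (disjoint): urn ∉ bin-Red.
(5) (exactly one): rivet ∈ bin-X.
(6): gear matches rivet: gear ∈ bin-X.
(3) (exactly one): nozzle ∉ bin-X.
Suppose rivet ∉ bin-Red: no assignment then satisfies all the clues, so rivet ∈ bin-Red.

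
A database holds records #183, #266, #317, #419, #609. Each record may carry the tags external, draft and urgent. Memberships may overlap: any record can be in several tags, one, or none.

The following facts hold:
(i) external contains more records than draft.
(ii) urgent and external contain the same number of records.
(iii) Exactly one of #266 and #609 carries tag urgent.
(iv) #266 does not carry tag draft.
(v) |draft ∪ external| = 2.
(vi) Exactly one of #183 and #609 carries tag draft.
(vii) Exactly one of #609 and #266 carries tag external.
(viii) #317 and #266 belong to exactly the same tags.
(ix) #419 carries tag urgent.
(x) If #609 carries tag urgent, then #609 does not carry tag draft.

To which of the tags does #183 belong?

#183: draft, external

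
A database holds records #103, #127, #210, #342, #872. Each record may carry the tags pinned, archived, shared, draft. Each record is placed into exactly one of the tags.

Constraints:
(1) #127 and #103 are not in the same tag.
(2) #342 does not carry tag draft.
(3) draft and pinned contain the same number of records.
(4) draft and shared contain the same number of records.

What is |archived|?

2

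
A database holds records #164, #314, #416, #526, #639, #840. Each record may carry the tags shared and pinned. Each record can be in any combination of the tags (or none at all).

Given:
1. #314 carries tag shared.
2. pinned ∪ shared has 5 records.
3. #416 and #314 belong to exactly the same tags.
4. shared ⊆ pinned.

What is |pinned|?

5

From (1): #314 ∈ shared.
(3): #416 matches #314: #416 ∈ shared.
(4) with #314 ∈ shared: #314 ∈ pinned.
(4) with #416 ∈ shared: #416 ∈ pinned.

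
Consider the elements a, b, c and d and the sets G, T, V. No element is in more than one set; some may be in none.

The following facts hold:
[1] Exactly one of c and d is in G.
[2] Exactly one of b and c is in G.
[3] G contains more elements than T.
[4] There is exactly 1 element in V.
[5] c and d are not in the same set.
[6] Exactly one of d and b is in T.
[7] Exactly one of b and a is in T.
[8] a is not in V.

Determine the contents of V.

From (8): a ∉ V.
Suppose b ∈ V: no assignment then satisfies all the clues, so b ∉ V.

V = {d}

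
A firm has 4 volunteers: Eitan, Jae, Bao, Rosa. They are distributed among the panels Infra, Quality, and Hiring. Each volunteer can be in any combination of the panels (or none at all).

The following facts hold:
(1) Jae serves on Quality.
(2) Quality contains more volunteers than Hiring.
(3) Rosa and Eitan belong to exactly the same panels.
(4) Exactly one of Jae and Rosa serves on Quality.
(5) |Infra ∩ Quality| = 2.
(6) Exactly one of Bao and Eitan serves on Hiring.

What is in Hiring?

Hiring = {Bao}

From (1): Jae ∈ Quality.
(4) (exactly one): Rosa ∉ Quality.
(3): Eitan matches Rosa: Eitan ∉ Quality.
Suppose Eitan ∈ Hiring: no assignment then satisfies all the clues, so Eitan ∉ Hiring.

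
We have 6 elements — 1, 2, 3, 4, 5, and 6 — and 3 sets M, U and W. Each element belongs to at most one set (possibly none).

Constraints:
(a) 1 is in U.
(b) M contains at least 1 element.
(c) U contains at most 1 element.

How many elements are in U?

1

From (a): 1 ∈ U.
(c): U already has 1, so the rest are out.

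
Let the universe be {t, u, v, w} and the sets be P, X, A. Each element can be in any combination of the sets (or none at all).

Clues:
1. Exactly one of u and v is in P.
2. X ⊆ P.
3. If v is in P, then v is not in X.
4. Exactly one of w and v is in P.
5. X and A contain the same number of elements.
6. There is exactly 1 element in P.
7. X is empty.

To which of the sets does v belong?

v: P

(7): X already has 0, so the rest are out.
Suppose v ∉ P: no assignment then satisfies all the clues, so v ∈ P.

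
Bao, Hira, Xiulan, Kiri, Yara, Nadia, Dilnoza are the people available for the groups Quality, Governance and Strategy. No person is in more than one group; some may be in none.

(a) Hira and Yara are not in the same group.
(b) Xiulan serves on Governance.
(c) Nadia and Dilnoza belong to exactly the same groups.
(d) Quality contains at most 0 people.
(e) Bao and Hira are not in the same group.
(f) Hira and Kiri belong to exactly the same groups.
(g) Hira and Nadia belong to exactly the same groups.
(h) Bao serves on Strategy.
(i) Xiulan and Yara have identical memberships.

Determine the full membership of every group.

Quality = {}; Governance = {Xiulan, Yara}; Strategy = {Bao}

From (b): Xiulan ∈ Governance.
From (h): Bao ∈ Strategy.
(d): Quality already has 0, so the rest are out.
(e): Hira ∉ Strategy.
(f): Kiri matches Hira: Kiri ∉ Strategy.
(g): Nadia matches Hira: Nadia ∉ Strategy.
(i): Yara matches Xiulan: Yara ∈ Governance.
(a): Hira ∉ Governance.
(c): Dilnoza matches Nadia: Dilnoza ∉ Strategy.
(f): Kiri matches Hira: Kiri ∉ Governance.
(g): Nadia matches Hira: Nadia ∉ Governance.
(c): Dilnoza matches Nadia: Dilnoza ∉ Governance.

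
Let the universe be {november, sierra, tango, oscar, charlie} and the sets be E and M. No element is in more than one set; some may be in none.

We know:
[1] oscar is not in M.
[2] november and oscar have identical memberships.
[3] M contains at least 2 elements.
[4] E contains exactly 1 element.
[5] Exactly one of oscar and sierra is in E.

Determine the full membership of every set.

E = {sierra}; M = {charlie, tango}

From (1): oscar ∉ M.
(2): november matches oscar: november ∉ M.
Suppose november ∈ E: no assignment then satisfies all the clues, so november ∉ E.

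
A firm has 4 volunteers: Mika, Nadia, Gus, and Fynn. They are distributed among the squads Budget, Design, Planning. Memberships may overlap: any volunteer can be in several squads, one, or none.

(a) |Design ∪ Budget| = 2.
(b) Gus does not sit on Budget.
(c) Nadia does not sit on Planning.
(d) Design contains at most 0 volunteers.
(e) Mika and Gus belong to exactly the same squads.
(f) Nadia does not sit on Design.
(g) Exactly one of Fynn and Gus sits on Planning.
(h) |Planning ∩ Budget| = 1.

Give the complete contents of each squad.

Budget = {Fynn, Nadia}; Design = {}; Planning = {Fynn}

From (b): Gus ∉ Budget.
From (c): Nadia ∉ Planning.
From (f): Nadia ∉ Design.
(d): Design already has 0, so the rest are out.
(e): Mika matches Gus: Mika ∉ Budget.
Suppose Mika ∈ Planning: no assignment then satisfies all the clues, so Mika ∉ Planning.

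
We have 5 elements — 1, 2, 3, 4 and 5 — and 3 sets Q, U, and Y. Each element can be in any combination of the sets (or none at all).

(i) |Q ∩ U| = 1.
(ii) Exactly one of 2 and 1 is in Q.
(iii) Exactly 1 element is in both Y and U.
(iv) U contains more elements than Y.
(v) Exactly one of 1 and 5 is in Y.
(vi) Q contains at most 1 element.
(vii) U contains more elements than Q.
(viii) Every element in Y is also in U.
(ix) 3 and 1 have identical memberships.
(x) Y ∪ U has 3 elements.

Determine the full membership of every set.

Q = {2}; U = {2, 4, 5}; Y = {5}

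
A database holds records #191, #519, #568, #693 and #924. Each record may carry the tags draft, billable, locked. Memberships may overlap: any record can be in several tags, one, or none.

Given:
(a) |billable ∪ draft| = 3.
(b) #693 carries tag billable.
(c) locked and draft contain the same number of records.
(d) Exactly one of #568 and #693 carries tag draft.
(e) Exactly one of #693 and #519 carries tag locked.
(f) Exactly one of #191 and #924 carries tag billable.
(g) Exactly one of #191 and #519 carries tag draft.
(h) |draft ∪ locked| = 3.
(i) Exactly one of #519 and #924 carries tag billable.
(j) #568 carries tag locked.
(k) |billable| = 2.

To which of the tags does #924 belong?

From (b): #693 ∈ billable.
From (j): #568 ∈ locked.
Suppose #924 ∈ draft: no assignment then satisfies all the clues, so #924 ∉ draft.

#924: billable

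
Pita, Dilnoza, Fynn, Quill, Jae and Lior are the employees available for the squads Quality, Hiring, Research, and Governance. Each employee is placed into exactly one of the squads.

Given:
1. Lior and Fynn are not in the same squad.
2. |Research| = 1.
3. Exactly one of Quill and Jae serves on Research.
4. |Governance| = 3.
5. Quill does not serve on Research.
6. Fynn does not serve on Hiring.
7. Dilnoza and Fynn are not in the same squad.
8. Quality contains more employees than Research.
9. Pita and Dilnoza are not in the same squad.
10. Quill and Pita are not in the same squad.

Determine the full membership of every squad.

Quality = {Fynn, Pita}; Hiring = {}; Research = {Jae}; Governance = {Dilnoza, Lior, Quill}

From (5): Quill ∉ Research.
From (6): Fynn ∉ Hiring.
(3) (exactly one): Jae ∈ Research.
(2): Research already has 1, so the rest are out.
Suppose Pita ∉ Quality: no assignment then satisfies all the clues, so Pita ∈ Quality.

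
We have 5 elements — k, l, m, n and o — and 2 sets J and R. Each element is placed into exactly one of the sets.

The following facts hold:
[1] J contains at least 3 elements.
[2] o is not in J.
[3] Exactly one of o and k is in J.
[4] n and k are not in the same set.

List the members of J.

J = {k, l, m}

From (2): o ∉ J.
(3) (exactly one): k ∈ J.
(4): n ∉ J.
Only one set left: n ∈ R.
Only one set left: o ∈ R.
(1): only 3 candidates remain for J, so all are in.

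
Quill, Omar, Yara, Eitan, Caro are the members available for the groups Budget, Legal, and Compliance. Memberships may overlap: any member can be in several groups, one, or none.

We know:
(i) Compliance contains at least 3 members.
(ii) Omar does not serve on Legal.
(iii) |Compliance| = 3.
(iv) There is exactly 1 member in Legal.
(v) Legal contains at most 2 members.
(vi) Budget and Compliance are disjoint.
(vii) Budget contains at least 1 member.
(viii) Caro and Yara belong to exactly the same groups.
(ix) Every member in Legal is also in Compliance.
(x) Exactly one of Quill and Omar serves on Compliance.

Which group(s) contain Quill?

Quill: Compliance, Legal

From (ii): Omar ∉ Legal.
Suppose Quill ∈ Budget: no assignment then satisfies all the clues, so Quill ∉ Budget.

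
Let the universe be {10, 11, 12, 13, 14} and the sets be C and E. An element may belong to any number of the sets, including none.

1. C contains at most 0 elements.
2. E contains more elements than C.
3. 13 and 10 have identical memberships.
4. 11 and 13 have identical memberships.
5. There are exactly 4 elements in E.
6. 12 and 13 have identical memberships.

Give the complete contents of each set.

C = {}; E = {10, 11, 12, 13}

(1): C already has 0, so the rest are out.
Suppose 10 ∉ E: no assignment then satisfies all the clues, so 10 ∈ E.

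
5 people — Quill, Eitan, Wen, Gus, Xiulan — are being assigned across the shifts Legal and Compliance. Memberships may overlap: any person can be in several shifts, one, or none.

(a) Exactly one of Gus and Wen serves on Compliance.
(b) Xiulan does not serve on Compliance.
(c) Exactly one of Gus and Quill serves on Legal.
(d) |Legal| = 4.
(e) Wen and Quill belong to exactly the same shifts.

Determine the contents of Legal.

Legal = {Eitan, Quill, Wen, Xiulan}

From (b): Xiulan ∉ Compliance.
Suppose Quill ∉ Legal: no assignment then satisfies all the clues, so Quill ∈ Legal.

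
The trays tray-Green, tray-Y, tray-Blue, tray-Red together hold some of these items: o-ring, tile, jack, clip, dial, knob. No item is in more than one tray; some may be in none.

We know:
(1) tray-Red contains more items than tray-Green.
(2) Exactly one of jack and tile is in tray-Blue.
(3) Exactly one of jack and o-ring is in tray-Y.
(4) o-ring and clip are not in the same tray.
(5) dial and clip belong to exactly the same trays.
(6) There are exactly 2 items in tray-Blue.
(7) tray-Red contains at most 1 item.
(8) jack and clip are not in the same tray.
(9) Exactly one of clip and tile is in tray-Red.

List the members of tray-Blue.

tray-Blue = {jack, knob}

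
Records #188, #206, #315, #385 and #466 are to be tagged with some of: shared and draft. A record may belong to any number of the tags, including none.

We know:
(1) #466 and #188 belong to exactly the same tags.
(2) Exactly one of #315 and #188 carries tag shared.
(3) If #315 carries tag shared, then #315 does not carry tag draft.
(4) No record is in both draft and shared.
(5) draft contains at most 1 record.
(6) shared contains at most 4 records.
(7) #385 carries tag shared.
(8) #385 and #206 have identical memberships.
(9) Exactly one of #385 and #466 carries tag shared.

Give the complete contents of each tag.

shared = {#206, #315, #385}; draft = {}

From (7): #385 ∈ shared.
(4) (disjoint): #385 ∉ draft.
(8): #206 matches #385: #206 ∈ shared.
(8): #206 matches #385: #206 ∉ draft.
(9) (exactly one): #466 ∉ shared.
(1): #188 matches #466: #188 ∉ shared.
(2) (exactly one): #315 ∈ shared.
(3): #315 ∉ draft.
Suppose #188 ∈ draft: no assignment then satisfies all the clues, so #188 ∉ draft.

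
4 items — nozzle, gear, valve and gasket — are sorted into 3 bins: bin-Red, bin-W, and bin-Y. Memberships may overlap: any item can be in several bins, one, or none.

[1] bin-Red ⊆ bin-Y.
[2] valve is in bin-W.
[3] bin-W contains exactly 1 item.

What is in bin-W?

From (2): valve ∈ bin-W.
(3): bin-W already has 1, so the rest are out.

bin-W = {valve}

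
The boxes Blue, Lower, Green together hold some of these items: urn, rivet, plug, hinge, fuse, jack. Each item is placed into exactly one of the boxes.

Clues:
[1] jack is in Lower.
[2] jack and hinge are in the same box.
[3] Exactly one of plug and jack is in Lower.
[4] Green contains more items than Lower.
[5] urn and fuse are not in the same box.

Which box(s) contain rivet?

rivet: Green

From (1): jack ∈ Lower.
(2): hinge matches jack: hinge ∉ Blue.
(2): hinge matches jack: hinge ∈ Lower.
(3) (exactly one): plug ∉ Lower.
Suppose rivet ∈ Blue: no assignment then satisfies all the clues, so rivet ∉ Blue.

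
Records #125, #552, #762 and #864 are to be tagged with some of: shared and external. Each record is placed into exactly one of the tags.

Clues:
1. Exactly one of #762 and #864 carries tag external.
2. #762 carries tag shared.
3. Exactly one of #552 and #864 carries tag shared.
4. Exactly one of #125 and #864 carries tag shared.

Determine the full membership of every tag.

From (2): #762 ∈ shared.
(1) (exactly one): #864 ∈ external.
(3) (exactly one): #552 ∈ shared.
(4) (exactly one): #125 ∈ shared.

shared = {#125, #552, #762}; external = {#864}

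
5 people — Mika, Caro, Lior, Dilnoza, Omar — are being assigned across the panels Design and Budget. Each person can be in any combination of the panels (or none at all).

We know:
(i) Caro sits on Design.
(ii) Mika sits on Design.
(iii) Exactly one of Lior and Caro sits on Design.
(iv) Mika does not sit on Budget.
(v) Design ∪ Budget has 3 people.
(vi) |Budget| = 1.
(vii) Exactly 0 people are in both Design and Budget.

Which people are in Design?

Design = {Caro, Mika}

From (i): Caro ∈ Design.
From (ii): Mika ∈ Design.
From (iv): Mika ∉ Budget.
(iii) (exactly one): Lior ∉ Design.
Suppose Dilnoza ∈ Design: no assignment then satisfies all the clues, so Dilnoza ∉ Design.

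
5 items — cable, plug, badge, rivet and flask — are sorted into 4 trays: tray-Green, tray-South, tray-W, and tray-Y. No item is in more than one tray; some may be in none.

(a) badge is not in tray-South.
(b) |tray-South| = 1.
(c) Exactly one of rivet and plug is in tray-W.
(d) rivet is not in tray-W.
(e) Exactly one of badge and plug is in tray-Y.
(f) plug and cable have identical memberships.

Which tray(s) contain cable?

From (a): badge ∉ tray-South.
From (d): rivet ∉ tray-W.
(c) (exactly one): plug ∈ tray-W.
(e) (exactly one): badge ∈ tray-Y.
(f): cable matches plug: cable ∉ tray-Green.
(f): cable matches plug: cable ∉ tray-South.
(f): cable matches plug: cable ∈ tray-W.

cable: tray-W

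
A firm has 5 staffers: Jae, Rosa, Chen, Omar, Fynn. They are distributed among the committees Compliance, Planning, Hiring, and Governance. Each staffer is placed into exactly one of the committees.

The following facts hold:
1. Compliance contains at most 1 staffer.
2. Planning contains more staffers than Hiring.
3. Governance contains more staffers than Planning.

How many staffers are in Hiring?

0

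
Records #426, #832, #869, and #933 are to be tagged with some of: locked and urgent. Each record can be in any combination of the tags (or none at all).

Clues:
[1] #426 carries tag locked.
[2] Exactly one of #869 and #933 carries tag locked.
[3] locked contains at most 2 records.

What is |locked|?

From (1): #426 ∈ locked.
Suppose #832 ∈ locked: no assignment then satisfies all the clues, so #832 ∉ locked.

2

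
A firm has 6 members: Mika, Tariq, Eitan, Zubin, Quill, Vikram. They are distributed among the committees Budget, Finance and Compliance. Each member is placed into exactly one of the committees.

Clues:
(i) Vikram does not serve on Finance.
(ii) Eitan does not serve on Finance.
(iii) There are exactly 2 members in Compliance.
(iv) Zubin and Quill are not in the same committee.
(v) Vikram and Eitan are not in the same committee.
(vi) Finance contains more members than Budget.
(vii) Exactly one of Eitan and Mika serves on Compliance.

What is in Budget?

Budget = {Vikram}

From (i): Vikram ∉ Finance.
From (ii): Eitan ∉ Finance.
Suppose Mika ∈ Budget: no assignment then satisfies all the clues, so Mika ∉ Budget.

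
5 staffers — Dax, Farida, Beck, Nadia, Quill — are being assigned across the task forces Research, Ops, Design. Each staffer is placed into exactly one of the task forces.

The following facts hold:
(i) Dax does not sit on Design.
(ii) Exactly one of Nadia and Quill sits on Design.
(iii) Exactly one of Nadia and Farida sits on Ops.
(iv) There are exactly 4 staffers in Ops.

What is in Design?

Design = {Nadia}

From (i): Dax ∉ Design.
Suppose Farida ∈ Design: no assignment then satisfies all the clues, so Farida ∉ Design.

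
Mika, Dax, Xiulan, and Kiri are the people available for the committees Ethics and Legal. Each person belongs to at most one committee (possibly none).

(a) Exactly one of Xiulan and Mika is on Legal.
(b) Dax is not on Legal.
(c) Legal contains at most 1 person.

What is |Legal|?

1

From (b): Dax ∉ Legal.
Suppose Kiri ∈ Legal: no assignment then satisfies all the clues, so Kiri ∉ Legal.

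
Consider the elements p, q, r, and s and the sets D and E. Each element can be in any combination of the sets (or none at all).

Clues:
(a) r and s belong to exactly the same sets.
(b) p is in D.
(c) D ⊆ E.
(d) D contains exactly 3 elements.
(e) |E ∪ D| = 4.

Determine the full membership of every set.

D = {p, r, s}; E = {p, q, r, s}

From (b): p ∈ D.
(c) with p ∈ D: p ∈ E.
Suppose q ∈ D: no assignment then satisfies all the clues, so q ∉ D.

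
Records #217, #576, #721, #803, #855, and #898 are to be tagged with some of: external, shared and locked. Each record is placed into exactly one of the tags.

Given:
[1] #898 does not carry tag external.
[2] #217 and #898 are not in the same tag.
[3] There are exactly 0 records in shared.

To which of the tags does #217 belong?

From (1): #898 ∉ external.
(3): shared already has 0, so the rest are out.
Only one tag left: #898 ∈ locked.
(2): #217 ∉ locked.
Only one tag left: #217 ∈ external.

#217: external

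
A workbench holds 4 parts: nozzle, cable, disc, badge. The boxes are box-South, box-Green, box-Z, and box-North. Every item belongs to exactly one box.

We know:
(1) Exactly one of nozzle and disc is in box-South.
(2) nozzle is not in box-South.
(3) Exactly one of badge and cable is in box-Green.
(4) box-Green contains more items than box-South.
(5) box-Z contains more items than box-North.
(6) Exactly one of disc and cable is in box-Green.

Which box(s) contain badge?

badge: box-Z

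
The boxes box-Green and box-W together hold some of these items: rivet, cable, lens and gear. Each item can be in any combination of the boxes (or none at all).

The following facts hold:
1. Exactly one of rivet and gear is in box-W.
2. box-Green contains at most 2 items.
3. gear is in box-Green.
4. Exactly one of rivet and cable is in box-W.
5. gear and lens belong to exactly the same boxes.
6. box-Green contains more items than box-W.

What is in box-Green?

box-Green = {gear, lens}

From (3): gear ∈ box-Green.
(5): lens matches gear: lens ∈ box-Green.
(2): box-Green already has 2, so the rest are out.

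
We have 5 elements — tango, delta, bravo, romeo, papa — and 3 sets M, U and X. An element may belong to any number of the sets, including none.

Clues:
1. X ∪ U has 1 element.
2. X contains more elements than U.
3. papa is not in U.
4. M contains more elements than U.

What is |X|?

1

From (3): papa ∉ U.
Suppose tango ∈ U: no assignment then satisfies all the clues, so tango ∉ U.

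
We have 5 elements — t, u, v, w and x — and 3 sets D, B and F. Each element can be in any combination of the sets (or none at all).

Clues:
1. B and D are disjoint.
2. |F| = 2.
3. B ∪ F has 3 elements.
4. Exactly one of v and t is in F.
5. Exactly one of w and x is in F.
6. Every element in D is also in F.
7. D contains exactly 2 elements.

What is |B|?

1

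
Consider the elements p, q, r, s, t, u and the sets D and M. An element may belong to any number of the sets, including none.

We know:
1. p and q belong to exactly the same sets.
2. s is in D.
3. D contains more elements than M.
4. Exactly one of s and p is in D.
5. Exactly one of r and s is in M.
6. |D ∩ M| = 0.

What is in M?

M = {r}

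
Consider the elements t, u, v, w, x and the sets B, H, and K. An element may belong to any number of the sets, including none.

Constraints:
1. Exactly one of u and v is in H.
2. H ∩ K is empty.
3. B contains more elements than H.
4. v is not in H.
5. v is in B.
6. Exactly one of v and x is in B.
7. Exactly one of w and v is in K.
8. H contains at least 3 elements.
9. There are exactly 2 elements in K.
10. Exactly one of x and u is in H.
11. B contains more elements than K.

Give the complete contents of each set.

B = {t, u, v, w}; H = {t, u, w}; K = {v, x}

From (4): v ∉ H.
From (5): v ∈ B.
(1) (exactly one): u ∈ H.
(2) (disjoint): u ∉ K.
(6) (exactly one): x ∉ B.
(10) (exactly one): x ∉ H.
(8): only 3 candidates remain for H, so all are in.
(2) (disjoint): t ∉ K.
(2) (disjoint): w ∉ K.
(7) (exactly one): v ∈ K.
(9): only 2 candidates remain for K, so all are in.
Suppose t ∉ B: no assignment then satisfies all the clues, so t ∈ B.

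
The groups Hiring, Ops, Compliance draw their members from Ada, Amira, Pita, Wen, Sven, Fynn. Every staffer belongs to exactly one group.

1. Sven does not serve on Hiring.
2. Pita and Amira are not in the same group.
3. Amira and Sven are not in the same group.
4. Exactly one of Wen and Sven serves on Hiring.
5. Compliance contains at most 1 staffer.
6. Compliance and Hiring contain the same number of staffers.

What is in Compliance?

Compliance = {Amira}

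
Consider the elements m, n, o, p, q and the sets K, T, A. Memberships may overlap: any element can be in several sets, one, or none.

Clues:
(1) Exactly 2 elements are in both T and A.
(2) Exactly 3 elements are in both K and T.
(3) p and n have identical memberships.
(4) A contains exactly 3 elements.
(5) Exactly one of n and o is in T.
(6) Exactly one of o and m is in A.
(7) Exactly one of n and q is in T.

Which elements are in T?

T = {m, n, p}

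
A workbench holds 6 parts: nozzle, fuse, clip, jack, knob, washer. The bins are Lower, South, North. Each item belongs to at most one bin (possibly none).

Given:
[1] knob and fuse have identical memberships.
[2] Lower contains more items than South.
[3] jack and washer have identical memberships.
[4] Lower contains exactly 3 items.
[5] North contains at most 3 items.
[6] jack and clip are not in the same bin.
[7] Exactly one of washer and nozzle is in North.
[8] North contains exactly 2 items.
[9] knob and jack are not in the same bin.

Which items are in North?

North = {jack, washer}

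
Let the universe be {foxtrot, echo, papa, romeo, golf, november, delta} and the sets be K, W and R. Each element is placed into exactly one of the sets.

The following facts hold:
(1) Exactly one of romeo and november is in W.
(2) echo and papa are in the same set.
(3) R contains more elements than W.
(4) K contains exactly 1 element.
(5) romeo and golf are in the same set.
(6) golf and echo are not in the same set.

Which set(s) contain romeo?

romeo: W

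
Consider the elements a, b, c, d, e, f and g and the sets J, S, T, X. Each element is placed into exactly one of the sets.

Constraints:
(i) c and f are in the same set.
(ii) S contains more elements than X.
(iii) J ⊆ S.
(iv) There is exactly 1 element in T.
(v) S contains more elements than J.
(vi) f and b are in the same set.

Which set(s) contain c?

c: S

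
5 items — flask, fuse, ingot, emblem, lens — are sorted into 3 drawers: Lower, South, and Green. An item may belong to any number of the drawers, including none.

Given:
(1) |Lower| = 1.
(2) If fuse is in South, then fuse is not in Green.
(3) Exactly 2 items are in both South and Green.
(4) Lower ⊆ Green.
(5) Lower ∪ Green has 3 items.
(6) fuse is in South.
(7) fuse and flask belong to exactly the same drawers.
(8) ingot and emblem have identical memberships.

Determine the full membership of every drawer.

Lower = {lens}; South = {emblem, flask, fuse, ingot}; Green = {emblem, ingot, lens}

From (6): fuse ∈ South.
(2): fuse ∉ Green.
(4) contrapositive: fuse ∉ Lower.
(7): flask matches fuse: flask ∉ Lower.
(7): flask matches fuse: flask ∈ South.
(7): flask matches fuse: flask ∉ Green.
Suppose ingot ∈ Lower: no assignment then satisfies all the clues, so ingot ∉ Lower.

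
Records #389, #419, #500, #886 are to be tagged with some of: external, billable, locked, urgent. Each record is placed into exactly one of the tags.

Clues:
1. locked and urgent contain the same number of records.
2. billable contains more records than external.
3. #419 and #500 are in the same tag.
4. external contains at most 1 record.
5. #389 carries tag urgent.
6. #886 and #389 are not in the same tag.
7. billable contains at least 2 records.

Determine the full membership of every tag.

external = {}; billable = {#419, #500}; locked = {#886}; urgent = {#389}

From (5): #389 ∈ urgent.
(6): #886 ∉ urgent.
Suppose #419 ∈ external: no assignment then satisfies all the clues, so #419 ∉ external.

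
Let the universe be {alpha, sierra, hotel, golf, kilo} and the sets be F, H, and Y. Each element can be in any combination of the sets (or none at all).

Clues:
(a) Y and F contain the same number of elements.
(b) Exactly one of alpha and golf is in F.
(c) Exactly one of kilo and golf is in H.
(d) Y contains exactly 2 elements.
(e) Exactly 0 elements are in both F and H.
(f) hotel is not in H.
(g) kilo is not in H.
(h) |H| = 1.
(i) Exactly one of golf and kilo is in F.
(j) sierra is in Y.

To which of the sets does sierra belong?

sierra: Y

From (f): hotel ∉ H.
From (g): kilo ∉ H.
From (j): sierra ∈ Y.
(c) (exactly one): golf ∈ H.
(h): H already has 1, so the rest are out.
Suppose sierra ∈ F: no assignment then satisfies all the clues, so sierra ∉ F.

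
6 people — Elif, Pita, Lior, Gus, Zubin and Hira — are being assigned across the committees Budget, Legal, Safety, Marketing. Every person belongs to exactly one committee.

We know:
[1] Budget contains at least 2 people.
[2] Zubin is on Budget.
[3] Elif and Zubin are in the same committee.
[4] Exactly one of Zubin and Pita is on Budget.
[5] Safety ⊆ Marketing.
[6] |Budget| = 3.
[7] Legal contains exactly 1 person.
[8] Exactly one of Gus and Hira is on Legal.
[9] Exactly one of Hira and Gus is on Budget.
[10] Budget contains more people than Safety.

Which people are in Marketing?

From (2): Zubin ∈ Budget.
(3): Elif matches Zubin: Elif ∈ Budget.
(4) (exactly one): Pita ∉ Budget.
Suppose Pita ∉ Marketing: no assignment then satisfies all the clues, so Pita ∈ Marketing.

Marketing = {Lior, Pita}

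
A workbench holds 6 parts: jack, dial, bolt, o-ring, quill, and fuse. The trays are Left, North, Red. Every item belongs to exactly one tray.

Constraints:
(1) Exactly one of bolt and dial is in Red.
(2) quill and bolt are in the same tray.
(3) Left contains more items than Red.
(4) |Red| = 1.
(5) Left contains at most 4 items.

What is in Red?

Red = {dial}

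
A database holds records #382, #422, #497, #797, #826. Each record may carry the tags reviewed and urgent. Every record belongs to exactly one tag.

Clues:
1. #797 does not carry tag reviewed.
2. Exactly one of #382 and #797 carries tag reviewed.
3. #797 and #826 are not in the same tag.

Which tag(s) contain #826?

From (1): #797 ∉ reviewed.
(2) (exactly one): #382 ∈ reviewed.
Only one tag left: #797 ∈ urgent.
(3): #826 ∉ urgent.
Only one tag left: #826 ∈ reviewed.

#826: reviewed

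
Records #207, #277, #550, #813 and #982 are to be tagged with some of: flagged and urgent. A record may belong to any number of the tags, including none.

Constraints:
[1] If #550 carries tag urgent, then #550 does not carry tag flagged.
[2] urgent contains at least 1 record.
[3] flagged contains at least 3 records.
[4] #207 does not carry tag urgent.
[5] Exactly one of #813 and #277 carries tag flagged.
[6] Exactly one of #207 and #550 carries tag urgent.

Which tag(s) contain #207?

From (4): #207 ∉ urgent.
(6) (exactly one): #550 ∈ urgent.
(1): #550 ∉ flagged.
Suppose #207 ∉ flagged: no assignment then satisfies all the clues, so #207 ∈ flagged.

#207: flagged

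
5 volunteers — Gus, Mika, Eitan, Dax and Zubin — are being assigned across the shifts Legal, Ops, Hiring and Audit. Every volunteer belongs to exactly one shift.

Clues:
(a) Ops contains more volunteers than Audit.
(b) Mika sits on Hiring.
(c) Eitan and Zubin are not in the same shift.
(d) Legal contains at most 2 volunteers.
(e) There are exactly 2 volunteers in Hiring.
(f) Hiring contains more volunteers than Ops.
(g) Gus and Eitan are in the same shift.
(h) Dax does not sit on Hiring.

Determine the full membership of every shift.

Legal = {Eitan, Gus}; Ops = {Dax}; Hiring = {Mika, Zubin}; Audit = {}

From (b): Mika ∈ Hiring.
From (h): Dax ∉ Hiring.
Suppose Gus ∉ Legal: no assignment then satisfies all the clues, so Gus ∈ Legal.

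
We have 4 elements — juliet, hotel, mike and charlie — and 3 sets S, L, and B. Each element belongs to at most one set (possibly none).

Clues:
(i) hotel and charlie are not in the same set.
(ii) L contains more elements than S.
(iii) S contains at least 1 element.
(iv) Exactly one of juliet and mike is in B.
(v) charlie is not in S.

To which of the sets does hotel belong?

From (v): charlie ∉ S.
Suppose hotel ∉ S: no assignment then satisfies all the clues, so hotel ∈ S.

hotel: S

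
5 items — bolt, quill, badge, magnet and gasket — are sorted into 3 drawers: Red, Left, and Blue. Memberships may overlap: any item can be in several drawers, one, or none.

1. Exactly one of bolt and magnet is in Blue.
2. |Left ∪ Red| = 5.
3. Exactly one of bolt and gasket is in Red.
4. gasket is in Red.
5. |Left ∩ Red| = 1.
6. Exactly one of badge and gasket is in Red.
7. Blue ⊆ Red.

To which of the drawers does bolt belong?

bolt: Left

From (4): gasket ∈ Red.
(3) (exactly one): bolt ∉ Red.
(6) (exactly one): badge ∉ Red.
(7) contrapositive: bolt ∉ Blue.
(7) contrapositive: badge ∉ Blue.
(1) (exactly one): magnet ∈ Blue.
(7) with magnet ∈ Blue: magnet ∈ Red.
Suppose bolt ∉ Left: no assignment then satisfies all the clues, so bolt ∈ Left.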